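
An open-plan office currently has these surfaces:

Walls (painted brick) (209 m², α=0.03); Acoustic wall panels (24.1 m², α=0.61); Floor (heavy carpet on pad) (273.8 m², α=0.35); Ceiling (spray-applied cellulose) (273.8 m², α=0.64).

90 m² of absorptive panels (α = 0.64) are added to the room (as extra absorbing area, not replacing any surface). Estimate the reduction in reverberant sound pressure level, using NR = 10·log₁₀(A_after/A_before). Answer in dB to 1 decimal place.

0.8 dB

Total absorption A_before = 209×0.03 + 24.1×0.61 + 273.8×0.35 + 273.8×0.64
  = 6.270 + 14.701 + 95.830 + 175.232 = 292.033 m² sabins.
Added absorption = 90 × 0.64 = 57.600 sabins.
A_after = 292.033 + 57.600 = 349.633 sabins.
NR = 10·log₁₀(349.633/292.033) = 0.8 dB.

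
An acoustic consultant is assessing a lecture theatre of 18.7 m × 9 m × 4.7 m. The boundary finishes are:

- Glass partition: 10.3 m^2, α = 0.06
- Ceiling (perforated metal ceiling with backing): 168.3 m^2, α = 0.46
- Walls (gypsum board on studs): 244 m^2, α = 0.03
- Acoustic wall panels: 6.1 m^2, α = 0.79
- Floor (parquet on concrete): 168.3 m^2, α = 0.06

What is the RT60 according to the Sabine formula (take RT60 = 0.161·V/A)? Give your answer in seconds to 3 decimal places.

Equivalent absorption area: A = 10.3×0.06 + 168.3×0.46 + 244×0.03 + 6.1×0.79 + 168.3×0.06 = 100.273 m^2.
Room volume: 791.01 m³.
T = 0.161 V/A = 0.161·791.01/100.273 = 1.270 s.

1.270 s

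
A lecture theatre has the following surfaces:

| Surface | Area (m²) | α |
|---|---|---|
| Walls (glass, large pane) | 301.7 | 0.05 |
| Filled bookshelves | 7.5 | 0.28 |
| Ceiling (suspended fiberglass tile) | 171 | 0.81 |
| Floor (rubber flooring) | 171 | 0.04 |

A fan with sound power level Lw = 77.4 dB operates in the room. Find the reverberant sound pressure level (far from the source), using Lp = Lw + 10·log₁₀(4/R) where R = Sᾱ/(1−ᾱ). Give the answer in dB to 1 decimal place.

60.1 dB

A = 162.535 sabins; S = 651.2 m².
ᾱ = 0.2496, so room constant R = A/(1−ᾱ) = 216.598 m².
Lp = 77.4 + 10·log₁₀(4/216.598) = 77.4 + (-17.34) = 60.1 dB.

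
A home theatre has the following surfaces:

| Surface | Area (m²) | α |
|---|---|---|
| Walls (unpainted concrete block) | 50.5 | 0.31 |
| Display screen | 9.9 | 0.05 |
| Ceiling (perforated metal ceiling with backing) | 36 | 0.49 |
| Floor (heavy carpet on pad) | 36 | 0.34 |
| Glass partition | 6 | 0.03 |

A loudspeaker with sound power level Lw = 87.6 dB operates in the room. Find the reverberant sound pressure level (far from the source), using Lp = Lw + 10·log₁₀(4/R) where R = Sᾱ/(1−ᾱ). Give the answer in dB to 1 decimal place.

75.2 dB

A = 46.210 sabins; S = 138.4 m².
ᾱ = 46.210/138.4 = 0.3339; R = Sᾱ/(1−ᾱ) = 46.210/(1−0.3339) = 69.374 m².
Lp = Lw + 10 log₁₀(4/R) = 87.6 -12.39 = 75.2 dB.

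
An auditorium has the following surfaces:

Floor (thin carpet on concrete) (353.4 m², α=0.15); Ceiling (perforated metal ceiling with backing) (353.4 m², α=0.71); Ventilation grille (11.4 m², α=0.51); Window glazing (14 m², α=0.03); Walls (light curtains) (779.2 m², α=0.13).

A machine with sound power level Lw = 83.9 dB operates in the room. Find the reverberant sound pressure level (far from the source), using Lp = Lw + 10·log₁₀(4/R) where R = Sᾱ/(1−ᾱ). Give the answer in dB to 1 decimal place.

62.4 dB

Σ(Sᵢαᵢ) = 353.4·0.15 + 353.4·0.71 + 11.4·0.51 + 14·0.03 + 779.2·0.13 = 411.454; total area S = 1511.4 m².
ᾱ = 0.2722, so room constant R = A/(1−ᾱ) = 565.339 m².
Lp = Lw + 10 log₁₀(4/R) = 83.9 -21.50 = 62.4 dB.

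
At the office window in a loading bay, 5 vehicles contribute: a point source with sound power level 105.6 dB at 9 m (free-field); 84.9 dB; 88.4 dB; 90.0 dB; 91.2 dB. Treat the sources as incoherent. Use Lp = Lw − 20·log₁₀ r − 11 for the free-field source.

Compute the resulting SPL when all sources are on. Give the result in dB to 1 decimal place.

95.3 dB

Source at 9 m: Lp = 105.6 − 20·log₁₀(9) − 11 = 75.5 dB.
Sum in the linear (power) domain: Σ 10^(Lᵢ/10) = 10^(75.5/10) + 10^(84.9/10) + 10^(88.4/10) + 10^(90.0/10) + 10^(91.2/10) = 3.355e+09.
Combined level = 10 log₁₀(3.355e+09) = 95.3 dB.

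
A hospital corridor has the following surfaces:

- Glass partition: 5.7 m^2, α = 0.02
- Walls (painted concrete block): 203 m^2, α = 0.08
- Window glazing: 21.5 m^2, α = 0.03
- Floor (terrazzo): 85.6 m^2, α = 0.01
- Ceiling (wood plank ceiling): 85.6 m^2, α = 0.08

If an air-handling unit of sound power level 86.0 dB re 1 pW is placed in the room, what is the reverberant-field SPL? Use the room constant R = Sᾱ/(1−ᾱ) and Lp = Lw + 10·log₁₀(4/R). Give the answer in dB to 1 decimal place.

A = 24.703 sabins; S = 401.4 m^2.
ᾱ = 24.703/401.4 = 0.0615; R = Sᾱ/(1−ᾱ) = 24.703/(1−0.0615) = 26.322 m^2.
Lp = 86.0 + 10·log₁₀(4/26.322) = 86.0 + (-8.18) = 77.8 dB.

77.8 dB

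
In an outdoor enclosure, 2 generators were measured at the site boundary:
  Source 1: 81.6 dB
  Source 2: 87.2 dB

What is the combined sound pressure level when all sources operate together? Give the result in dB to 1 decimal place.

88.3 dB

Σ 10^(Lᵢ/10) = 6.694e+08.
Back to dB: 10·log₁₀ Σ = 88.3 dB.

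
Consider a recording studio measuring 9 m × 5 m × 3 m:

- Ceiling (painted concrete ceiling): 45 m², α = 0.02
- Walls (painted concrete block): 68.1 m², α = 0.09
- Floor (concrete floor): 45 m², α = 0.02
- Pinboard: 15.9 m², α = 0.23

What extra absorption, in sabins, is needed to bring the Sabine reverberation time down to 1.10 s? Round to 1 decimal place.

Equivalent absorption area: A₁ = 45*0.02 + 68.1*0.09 + 45*0.02 + 15.9*0.23 = 11.586 m².
For T = 1.10 s, need A₂ = 0.161·V/T = 0.161·135/1.10 = 19.759 sabins.
Additional absorption ΔA = 19.759 − 11.586 = 8.2 sabins.

8.2 sabins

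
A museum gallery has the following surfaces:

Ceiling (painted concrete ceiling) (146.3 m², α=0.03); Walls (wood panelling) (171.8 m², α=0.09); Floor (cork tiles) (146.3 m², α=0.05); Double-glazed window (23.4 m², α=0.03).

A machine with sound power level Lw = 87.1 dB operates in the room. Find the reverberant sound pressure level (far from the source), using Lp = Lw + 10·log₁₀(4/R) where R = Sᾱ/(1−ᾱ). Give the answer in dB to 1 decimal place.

Σ(Sᵢαᵢ) = 146.3·0.03 + 171.8·0.09 + 146.3·0.05 + 23.4·0.03 = 27.868; total area S = 487.8 m².
ᾱ = 0.0571, so room constant R = A/(1−ᾱ) = 29.556 m².
Lp = 87.1 + 10·log₁₀(4/29.556) = 87.1 + (-8.69) = 78.4 dB.

78.4 dB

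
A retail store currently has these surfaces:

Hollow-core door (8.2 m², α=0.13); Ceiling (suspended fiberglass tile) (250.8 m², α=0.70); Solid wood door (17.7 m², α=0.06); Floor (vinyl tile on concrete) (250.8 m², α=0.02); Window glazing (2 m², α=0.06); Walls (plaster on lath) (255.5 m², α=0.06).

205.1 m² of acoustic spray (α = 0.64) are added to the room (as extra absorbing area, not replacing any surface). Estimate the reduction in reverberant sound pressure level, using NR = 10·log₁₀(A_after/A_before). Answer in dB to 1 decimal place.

Summing Sᵢαᵢ: 1.066 + 175.560 + 1.062 + 5.016 + 0.120 + 15.330 → A_before = 198.154 sabins.
Added absorption = 205.1 × 0.64 = 131.264 sabins.
New total A_after = 329.418 sabins.
Reduction = 10 log₁₀(A_after/A_before) = 10 log₁₀(1.6624) = 2.2 dB.

2.2 dB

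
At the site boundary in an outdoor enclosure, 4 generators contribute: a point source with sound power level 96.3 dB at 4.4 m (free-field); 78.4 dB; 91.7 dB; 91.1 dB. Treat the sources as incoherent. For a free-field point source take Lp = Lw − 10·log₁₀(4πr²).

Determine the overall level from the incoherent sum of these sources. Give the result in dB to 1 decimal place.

94.6 dB

Source at 4.4 m: Lp = 96.3 − 10·log₁₀(4π·4.4²) = 96.3 − 10·log₁₀(243.285) = 72.4 dB.
Sum in the linear (power) domain: Σ 10^(Lᵢ/10) = 10^(72.4/10) + 10^(78.4/10) + 10^(91.7/10) + 10^(91.1/10) = 2.854e+09.
Combined level = 10 log₁₀(2.854e+09) = 94.6 dB.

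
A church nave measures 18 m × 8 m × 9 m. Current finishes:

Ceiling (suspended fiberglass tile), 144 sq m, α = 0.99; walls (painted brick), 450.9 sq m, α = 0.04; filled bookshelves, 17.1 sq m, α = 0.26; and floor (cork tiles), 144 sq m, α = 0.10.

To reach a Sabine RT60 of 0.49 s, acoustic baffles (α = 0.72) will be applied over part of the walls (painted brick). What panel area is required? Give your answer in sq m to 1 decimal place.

Summing Sᵢαᵢ: 142.560 + 18.036 + 4.446 + 14.400 → A₁ = 179.442 sabins.
V = 1296 m³. Target absorption A₂ = 0.161 × 1296 / 0.49 = 425.829 sabins.
ΔA needed = 425.829 − 179.442 = 246.387 sabins.
Net gain per sq m: Δα = 0.72 − 0.04 = 0.68.
Area = ΔA/Δα = 246.387/0.68 = 362.3 sq m.

362.3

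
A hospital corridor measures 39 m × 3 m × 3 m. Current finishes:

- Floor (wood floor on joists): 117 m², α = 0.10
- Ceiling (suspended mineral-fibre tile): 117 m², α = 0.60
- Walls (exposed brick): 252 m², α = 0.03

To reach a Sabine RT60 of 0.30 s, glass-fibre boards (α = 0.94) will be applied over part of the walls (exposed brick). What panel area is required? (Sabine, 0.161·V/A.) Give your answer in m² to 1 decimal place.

108.7

A₁ = Σ Sᵢαᵢ = 117*0.10 + 117*0.60 + 252*0.03 = 89.460 sabins.
V = 351 m³. Target absorption A₂ = 0.161 × 351 / 0.30 = 188.370 sabins.
Absorption to add: 188.370 − 89.460 = 98.910 sabins.
Each m² of panel replacing the walls (exposed brick) adds (0.94 − 0.03) = 0.91 sabins.
Area = ΔA/Δα = 98.910/0.91 = 108.7 m².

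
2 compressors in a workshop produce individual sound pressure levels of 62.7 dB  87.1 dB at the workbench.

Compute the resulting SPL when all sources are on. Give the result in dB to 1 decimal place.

Σ 10^(Lᵢ/10) = 5.147e+08.
L_total = 10·log₁₀(5.147e+08) = 87.1 dB.

87.1 dB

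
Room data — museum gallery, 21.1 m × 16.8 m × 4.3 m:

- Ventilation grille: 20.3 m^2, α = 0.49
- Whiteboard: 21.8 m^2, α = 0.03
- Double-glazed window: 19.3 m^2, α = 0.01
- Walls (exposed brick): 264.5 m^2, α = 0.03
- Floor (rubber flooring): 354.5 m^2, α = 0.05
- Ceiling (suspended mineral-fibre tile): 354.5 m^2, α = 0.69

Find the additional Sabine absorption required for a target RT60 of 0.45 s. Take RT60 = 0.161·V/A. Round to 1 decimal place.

264.3 sabins

Equivalent absorption area: A₁ = 20.3×0.49 + 21.8×0.03 + 19.3×0.01 + 264.5×0.03 + 354.5×0.05 + 354.5×0.69 = 281.059 m^2.
V = 1524.264 m³. Required absorption A₂ = 0.161 × 1524.264 / 0.45 = 545.348 sabins.
Additional absorption ΔA = 545.348 − 281.059 = 264.3 sabins.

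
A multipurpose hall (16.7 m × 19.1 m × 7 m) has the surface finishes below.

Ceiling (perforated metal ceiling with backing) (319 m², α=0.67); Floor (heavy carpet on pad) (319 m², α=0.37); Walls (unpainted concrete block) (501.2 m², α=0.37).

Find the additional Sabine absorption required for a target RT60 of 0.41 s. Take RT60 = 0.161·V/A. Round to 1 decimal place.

Total absorption A₁ = 319*0.67 + 319*0.37 + 501.2*0.37
  = 213.730 + 118.030 + 185.444 = 517.204 m² sabins.
For T = 0.41 s, need A₂ = 0.161·V/T = 0.161·2232.79/0.41 = 876.779 sabins.
ΔA = A₂ − A₁ = 876.779 − 517.204 = 359.6 sabins.

359.6 sabins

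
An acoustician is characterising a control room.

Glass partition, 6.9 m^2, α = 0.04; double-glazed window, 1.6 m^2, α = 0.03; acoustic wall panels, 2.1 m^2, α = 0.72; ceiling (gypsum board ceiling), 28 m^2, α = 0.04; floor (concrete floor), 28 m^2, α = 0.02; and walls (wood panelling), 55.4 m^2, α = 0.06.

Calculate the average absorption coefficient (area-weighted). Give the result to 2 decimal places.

0.06

Total surface area S = 122.0 m^2.
Weighted sum Σ Sα = 6.840.
ᾱ = A/S = 0.06.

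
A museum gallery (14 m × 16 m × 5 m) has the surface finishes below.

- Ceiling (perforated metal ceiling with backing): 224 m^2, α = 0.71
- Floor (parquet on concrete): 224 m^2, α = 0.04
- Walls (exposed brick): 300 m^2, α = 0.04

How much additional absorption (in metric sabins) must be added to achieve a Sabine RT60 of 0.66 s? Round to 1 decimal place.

93.2 sabins

Equivalent absorption area: A₁ = 224·0.71 + 224·0.04 + 300·0.04 = 180.000 m^2.
Target A₂ = 0.161·1120/0.66 = 273.212 sabins (V = 1120 m³).
ΔA = A₂ − A₁ = 273.212 − 180.000 = 93.2 sabins.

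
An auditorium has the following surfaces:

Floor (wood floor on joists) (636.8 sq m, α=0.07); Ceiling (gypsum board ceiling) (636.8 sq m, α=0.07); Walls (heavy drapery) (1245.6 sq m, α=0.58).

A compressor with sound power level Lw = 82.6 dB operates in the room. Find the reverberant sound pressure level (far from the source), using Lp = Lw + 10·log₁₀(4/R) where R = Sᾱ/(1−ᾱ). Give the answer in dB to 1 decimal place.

57.8 dB

A = 811.600 sabins; S = 2519.2 sq m.
ᾱ = 0.3222, so room constant R = A/(1−ᾱ) = 1197.403 sq m.
Lp = Lw + 10 log₁₀(4/R) = 82.6 -24.76 = 57.8 dB.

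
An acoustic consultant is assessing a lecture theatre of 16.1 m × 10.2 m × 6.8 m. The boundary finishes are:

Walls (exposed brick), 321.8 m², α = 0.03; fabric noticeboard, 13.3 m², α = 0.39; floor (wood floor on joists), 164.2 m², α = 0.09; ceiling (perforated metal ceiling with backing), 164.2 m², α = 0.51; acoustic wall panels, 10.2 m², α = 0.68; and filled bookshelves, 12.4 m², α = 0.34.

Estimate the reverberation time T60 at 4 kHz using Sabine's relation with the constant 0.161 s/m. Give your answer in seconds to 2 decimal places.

1.44 seconds

A = Σ Sᵢαᵢ = 321.8*0.03 + 13.3*0.39 + 164.2*0.09 + 164.2*0.51 + 10.2*0.68 + 12.4*0.34 = 124.513 sabins.
V = 16.1·10.2·6.8 = 1116.696 m³.
Sabine: RT60 = 0.161 × 1116.696 / 124.513 = 1.44 s.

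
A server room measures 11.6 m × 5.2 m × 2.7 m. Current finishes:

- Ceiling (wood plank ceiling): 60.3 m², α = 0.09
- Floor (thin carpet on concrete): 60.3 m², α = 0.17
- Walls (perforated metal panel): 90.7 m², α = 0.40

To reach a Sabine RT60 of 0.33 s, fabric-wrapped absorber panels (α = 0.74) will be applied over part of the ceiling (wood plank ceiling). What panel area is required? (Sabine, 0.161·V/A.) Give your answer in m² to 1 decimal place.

A₁ = Σ Sᵢαᵢ = 60.3*0.09 + 60.3*0.17 + 90.7*0.40 = 51.958 sabins.
V = 162.864 m³. Target absorption A₂ = 0.161 × 162.864 / 0.33 = 79.458 sabins.
Absorption to add: 79.458 − 51.958 = 27.500 sabins.
Each m² of panel replacing the ceiling (wood plank ceiling) adds (0.74 − 0.09) = 0.65 sabins.
Area = ΔA/Δα = 27.500/0.65 = 42.3 m².

42.3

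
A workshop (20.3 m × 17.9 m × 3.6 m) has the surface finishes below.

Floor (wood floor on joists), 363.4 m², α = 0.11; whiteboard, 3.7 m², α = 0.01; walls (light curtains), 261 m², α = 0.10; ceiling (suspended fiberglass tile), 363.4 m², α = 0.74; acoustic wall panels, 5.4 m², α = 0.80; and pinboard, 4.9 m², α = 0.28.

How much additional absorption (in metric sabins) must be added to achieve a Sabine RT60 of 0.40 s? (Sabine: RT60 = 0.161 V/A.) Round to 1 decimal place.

Summing Sᵢαᵢ: 39.974 + 0.037 + 26.100 + 268.916 + 4.320 + 1.372 → A₁ = 340.719 sabins.
For T = 0.40 s, need A₂ = 0.161·V/T = 0.161·1308.132/0.40 = 526.523 sabins.
Shortfall: 526.523 − 340.719 = 185.8 sabins.

185.8 sabins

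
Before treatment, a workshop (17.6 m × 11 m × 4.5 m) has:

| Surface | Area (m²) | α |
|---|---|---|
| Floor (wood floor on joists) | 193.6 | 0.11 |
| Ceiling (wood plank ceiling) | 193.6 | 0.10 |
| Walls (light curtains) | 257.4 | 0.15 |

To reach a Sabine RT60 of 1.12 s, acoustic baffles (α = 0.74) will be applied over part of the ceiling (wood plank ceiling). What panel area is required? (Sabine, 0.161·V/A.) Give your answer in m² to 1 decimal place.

Equivalent absorption area: A₁ = 193.6·0.11 + 193.6·0.10 + 257.4·0.15 = 79.266 m².
V = 871.2 m³. Target absorption A₂ = 0.161 × 871.2 / 1.12 = 125.235 sabins.
ΔA needed = 125.235 − 79.266 = 45.969 sabins.
Net gain per m²: Δα = 0.74 − 0.10 = 0.64.
Panel area = 45.969 / 0.64 = 71.8 m².

71.8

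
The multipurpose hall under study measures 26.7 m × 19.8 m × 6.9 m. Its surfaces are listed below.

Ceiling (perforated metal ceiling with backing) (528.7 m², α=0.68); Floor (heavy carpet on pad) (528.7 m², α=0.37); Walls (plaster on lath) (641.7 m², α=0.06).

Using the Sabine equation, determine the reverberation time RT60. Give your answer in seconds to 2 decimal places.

Summing Sᵢαᵢ: 359.516 + 195.619 + 38.502 → A = 593.637 sabins.
Volume V = 26.7 × 19.8 × 6.9 = 3647.754 m³.
T = 0.161 V/A = 0.161·3647.754/593.637 = 0.99 s.

0.99 seconds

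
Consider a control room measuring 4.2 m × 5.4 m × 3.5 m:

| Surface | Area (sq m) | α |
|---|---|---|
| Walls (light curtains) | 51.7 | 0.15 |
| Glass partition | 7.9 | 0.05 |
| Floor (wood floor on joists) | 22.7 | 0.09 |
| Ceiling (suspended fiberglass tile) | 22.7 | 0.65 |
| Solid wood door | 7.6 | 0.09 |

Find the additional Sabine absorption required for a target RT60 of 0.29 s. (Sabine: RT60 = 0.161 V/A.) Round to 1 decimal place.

Total absorption A₁ = 51.7×0.15 + 7.9×0.05 + 22.7×0.09 + 22.7×0.65 + 7.6×0.09
  = 7.755 + 0.395 + 2.043 + 14.755 + 0.684 = 25.632 sq m sabins.
For T = 0.29 s, need A₂ = 0.161·V/T = 0.161·79.38/0.29 = 44.070 sabins.
Shortfall: 44.070 − 25.632 = 18.4 sabins.

18.4 sabins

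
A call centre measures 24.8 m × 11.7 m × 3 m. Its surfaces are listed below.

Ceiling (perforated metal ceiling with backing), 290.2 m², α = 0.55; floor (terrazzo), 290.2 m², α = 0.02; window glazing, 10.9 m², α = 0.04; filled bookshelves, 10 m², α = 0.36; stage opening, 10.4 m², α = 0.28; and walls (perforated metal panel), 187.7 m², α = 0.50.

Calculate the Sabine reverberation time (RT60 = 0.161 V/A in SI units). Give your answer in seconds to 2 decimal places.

0.53 s

A = Σ Sᵢαᵢ = 290.2×0.55 + 290.2×0.02 + 10.9×0.04 + 10×0.36 + 10.4×0.28 + 187.7×0.50 = 266.212 sabins.
Room volume: 870.48 m³.
Sabine: RT60 = 0.161 × 870.48 / 266.212 = 0.53 s.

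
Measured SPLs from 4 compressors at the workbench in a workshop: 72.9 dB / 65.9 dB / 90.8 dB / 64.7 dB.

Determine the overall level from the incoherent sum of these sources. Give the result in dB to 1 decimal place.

90.9 dB

Σ 10^(Lᵢ/10) = 1.229e+09.
Combined level = 10 log₁₀(1.229e+09) = 90.9 dB.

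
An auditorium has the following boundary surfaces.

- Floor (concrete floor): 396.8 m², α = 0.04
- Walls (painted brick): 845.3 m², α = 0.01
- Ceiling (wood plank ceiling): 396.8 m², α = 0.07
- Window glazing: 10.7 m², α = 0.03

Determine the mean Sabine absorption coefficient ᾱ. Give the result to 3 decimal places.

Total surface area S = 1649.6 m².
A = 396.8*0.04 + 845.3*0.01 + 396.8*0.07 + 10.7*0.03 = 52.422 sabins.
ᾱ = 52.422 / 1649.6 = 0.032.

0.032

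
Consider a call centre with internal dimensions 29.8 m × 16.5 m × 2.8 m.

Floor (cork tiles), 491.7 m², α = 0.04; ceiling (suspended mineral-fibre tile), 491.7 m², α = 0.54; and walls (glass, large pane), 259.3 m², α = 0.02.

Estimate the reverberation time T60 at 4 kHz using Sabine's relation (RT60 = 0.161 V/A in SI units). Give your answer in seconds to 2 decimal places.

0.76 s

Summing Sᵢαᵢ: 19.668 + 265.518 + 5.186 → A = 290.372 sabins.
Volume V = 29.8 × 16.5 × 2.8 = 1376.76 m³.
RT60 = 0.161 · V / A = 0.161 × 1376.76 / 290.372 = 0.76 s.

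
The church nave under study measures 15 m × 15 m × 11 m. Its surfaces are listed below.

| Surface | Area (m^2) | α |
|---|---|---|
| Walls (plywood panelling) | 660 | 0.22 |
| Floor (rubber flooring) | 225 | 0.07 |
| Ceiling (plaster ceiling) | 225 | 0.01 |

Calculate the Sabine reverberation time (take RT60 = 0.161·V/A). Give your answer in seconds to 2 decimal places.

2.44 s

Total absorption A = 660·0.22 + 225·0.07 + 225·0.01
  = 145.200 + 15.750 + 2.250 = 163.200 m^2 sabins.
Room volume: 2475 m³.
Sabine: RT60 = 0.161 × 2475 / 163.200 = 2.44 s.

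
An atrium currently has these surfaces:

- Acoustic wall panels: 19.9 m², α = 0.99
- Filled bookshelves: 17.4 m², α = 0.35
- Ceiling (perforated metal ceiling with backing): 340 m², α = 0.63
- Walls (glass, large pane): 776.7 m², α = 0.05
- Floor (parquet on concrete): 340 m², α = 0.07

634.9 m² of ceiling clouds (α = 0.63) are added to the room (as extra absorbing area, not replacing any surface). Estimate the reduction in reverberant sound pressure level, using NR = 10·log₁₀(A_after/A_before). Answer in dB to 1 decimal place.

3.7 dB

Equivalent absorption area: A_before = 19.9*0.99 + 17.4*0.35 + 340*0.63 + 776.7*0.05 + 340*0.07 = 302.626 m².
Treatment contributes 634.9·0.63 = 399.987 sabins.
New total A_after = 702.613 sabins.
Reduction = 10 log₁₀(A_after/A_before) = 10 log₁₀(2.3217) = 3.7 dB.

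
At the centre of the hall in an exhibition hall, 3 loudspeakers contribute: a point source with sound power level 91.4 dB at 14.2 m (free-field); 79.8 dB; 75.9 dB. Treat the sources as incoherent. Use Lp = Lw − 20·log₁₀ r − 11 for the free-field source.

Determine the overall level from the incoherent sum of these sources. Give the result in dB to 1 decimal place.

Source at 14.2 m: Lp = 91.4 − 20·log₁₀(14.2) − 11 = 57.4 dB.
Σ 10^(Lᵢ/10) = 1.35e+08.
Combined level = 10 log₁₀(1.35e+08) = 81.3 dB.

81.3 dB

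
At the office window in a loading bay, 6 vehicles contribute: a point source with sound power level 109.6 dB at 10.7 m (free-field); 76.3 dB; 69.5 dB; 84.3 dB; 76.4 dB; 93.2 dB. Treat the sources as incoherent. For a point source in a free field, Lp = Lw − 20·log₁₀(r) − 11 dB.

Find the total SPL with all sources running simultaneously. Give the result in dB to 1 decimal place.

Source at 10.7 m: Lp = 109.6 − 20·log₁₀(10.7) − 11 = 78.0 dB.
Converting to relative power and adding: 10^(78.0/10) + 10^(76.3/10) + 10^(69.5/10) + 10^(84.3/10) + 10^(76.4/10) + 10^(93.2/10) = 2.517e+09.
L_total = 10·log₁₀(2.517e+09) = 94.0 dB.

94.0 dB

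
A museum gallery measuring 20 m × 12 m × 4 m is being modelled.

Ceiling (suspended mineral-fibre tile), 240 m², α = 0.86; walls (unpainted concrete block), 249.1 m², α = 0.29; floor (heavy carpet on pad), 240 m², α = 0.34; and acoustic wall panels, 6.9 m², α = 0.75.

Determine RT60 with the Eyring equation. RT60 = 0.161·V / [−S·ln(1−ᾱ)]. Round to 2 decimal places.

S = Σ Sᵢ = 736.0 m².
Σ(Sᵢαᵢ) = 240×0.86 + 249.1×0.29 + 240×0.34 + 6.9×0.75 = 365.414.
Mean coefficient ᾱ = A/S = 0.4965.
Eyring denominator: −S ln(1−ᾱ) = 505.022.
V = 20 × 12 × 4 = 960 m³.
RT60 = 0.161 × 960 / 505.022 = 0.31 s.

0.31 sec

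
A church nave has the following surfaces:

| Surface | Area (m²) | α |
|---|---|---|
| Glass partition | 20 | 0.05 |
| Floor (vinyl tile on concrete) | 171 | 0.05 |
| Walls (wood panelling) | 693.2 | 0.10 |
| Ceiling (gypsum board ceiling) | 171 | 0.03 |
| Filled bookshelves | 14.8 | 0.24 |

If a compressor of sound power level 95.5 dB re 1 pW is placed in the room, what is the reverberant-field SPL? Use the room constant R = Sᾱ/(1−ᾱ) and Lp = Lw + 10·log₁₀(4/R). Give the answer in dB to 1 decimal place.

A = 87.552 sabins; S = 1070.0 m².
ᾱ = 87.552/1070.0 = 0.0818; R = Sᾱ/(1−ᾱ) = 87.552/(1−0.0818) = 95.352 m².
Lp = 95.5 + 10·log₁₀(4/95.352) = 95.5 + (-13.77) = 81.7 dB.

81.7 dB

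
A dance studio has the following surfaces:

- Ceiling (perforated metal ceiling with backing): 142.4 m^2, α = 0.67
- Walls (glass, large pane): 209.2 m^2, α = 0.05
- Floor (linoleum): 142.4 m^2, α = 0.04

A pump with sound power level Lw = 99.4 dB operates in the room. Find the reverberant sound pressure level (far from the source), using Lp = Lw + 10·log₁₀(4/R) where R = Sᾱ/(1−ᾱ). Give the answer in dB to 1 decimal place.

Σ(Sᵢαᵢ) = 142.4·0.67 + 209.2·0.05 + 142.4·0.04 = 111.564; total area S = 494.0 m^2.
ᾱ = 111.564/494.0 = 0.2258; R = Sᾱ/(1−ᾱ) = 111.564/(1−0.2258) = 144.102 m^2.
Lp = Lw + 10 log₁₀(4/R) = 99.4 -15.57 = 83.8 dB.

83.8 dB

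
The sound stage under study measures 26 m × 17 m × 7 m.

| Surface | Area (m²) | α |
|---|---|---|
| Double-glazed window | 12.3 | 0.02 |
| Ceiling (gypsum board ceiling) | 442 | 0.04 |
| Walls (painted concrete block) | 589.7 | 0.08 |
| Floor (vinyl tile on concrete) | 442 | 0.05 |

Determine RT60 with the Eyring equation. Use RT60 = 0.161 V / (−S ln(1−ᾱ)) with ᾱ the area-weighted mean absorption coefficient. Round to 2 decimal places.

S = Σ Sᵢ = 1486.0 m².
Absorption A = 12.3·0.02 + 442·0.04 + 589.7·0.08 + 442·0.05 = 87.202 sabins.
Mean coefficient ᾱ = A/S = 0.0587.
−S·ln(1−ᾱ) = −1486.0 × ln(1 − 0.0587) = 89.893.
V = 26 × 17 × 7 = 3094 m³.
RT60 = 0.161 × 3094 / 89.893 = 5.54 s.

5.54 sec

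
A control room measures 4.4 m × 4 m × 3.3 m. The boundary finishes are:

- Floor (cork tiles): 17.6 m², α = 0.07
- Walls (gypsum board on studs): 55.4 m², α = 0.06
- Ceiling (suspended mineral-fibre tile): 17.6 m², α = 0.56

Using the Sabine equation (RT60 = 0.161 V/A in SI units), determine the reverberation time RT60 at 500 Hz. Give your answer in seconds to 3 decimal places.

0.649 s

A = Σ Sᵢαᵢ = 17.6×0.07 + 55.4×0.06 + 17.6×0.56 = 14.412 sabins.
Volume V = 4.4 × 4 × 3.3 = 58.08 m³.
T = 0.161 V/A = 0.161·58.08/14.412 = 0.649 s.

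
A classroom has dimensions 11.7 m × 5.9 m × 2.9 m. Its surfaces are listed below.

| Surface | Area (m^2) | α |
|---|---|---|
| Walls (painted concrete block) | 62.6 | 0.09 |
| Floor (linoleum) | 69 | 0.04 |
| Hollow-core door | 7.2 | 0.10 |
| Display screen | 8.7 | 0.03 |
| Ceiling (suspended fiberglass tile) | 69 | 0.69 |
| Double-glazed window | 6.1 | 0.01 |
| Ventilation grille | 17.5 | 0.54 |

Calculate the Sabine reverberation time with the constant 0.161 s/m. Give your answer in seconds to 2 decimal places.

0.48 s

Summing Sᵢαᵢ: 5.634 + 2.760 + 0.720 + 0.261 + 47.610 + 0.061 + 9.450 → A = 66.496 sabins.
Room volume: 200.187 m³.
Sabine: RT60 = 0.161 × 200.187 / 66.496 = 0.48 s.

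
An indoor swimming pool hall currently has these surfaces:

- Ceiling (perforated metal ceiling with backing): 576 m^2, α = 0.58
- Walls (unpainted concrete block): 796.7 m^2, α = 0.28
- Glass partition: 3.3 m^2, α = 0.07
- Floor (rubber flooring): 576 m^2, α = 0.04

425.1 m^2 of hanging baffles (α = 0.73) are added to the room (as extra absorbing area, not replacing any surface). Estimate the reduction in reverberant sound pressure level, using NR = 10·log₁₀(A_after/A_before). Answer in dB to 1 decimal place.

Equivalent absorption area: A_before = 576*0.58 + 796.7*0.28 + 3.3*0.07 + 576*0.04 = 580.427 m^2.
Treatment contributes 425.1·0.73 = 310.323 sabins.
New total A_after = 890.750 sabins.
Reduction = 10 log₁₀(A_after/A_before) = 10 log₁₀(1.5346) = 1.9 dB.

1.9 dB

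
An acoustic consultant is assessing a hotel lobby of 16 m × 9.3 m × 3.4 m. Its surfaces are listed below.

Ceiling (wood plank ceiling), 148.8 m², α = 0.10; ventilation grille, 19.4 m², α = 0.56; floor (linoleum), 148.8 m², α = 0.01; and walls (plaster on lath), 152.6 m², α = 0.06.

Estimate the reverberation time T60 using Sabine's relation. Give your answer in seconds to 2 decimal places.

Equivalent absorption area: A = 148.8*0.10 + 19.4*0.56 + 148.8*0.01 + 152.6*0.06 = 36.388 m².
Room volume: 505.92 m³.
Sabine: RT60 = 0.161 × 505.92 / 36.388 = 2.24 s.

2.24 seconds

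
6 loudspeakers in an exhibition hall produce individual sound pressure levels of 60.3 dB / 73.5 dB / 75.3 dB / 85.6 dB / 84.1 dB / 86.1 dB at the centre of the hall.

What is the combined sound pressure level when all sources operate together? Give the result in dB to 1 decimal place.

90.4 dB

Σ 10^(Lᵢ/10) = 1.085e+09.
Combined level = 10 log₁₀(1.085e+09) = 90.4 dB.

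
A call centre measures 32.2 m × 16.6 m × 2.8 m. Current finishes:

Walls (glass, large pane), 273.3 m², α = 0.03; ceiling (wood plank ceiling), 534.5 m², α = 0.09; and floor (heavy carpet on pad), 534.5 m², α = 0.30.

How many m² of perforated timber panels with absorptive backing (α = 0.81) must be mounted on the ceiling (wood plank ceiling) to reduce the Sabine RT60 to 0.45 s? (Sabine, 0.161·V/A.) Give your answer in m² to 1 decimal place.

A₁ = Σ Sᵢαᵢ = 273.3*0.03 + 534.5*0.09 + 534.5*0.30 = 216.654 sabins.
Required A₂ = 0.161·1496.656/0.45 = 535.470 sabins.
Absorption to add: 535.470 − 216.654 = 318.816 sabins.
Net gain per m²: Δα = 0.81 − 0.09 = 0.72.
Area = ΔA/Δα = 318.816/0.72 = 442.8 m².

442.8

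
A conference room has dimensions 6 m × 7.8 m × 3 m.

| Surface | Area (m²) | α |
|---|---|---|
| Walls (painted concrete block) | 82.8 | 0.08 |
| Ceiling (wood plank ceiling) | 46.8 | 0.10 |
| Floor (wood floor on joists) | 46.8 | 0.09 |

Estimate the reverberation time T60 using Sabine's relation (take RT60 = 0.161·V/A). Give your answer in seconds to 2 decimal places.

1.46 s

Equivalent absorption area: A = 82.8×0.08 + 46.8×0.10 + 46.8×0.09 = 15.516 m².
Volume V = 6 × 7.8 × 3 = 140.4 m³.
Sabine: RT60 = 0.161 × 140.4 / 15.516 = 1.46 s.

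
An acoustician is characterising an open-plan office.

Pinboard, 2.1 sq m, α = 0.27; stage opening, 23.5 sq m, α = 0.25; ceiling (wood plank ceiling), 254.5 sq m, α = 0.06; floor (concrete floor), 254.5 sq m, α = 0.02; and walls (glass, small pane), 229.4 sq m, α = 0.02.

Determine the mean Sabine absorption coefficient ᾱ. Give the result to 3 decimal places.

Total surface area S = 764.0 sq m.
Σ(Sᵢαᵢ) = 2.1*0.27 + 23.5*0.25 + 254.5*0.06 + 254.5*0.02 + 229.4*0.02 = 31.390.
ᾱ = A/S = 0.041.

0.041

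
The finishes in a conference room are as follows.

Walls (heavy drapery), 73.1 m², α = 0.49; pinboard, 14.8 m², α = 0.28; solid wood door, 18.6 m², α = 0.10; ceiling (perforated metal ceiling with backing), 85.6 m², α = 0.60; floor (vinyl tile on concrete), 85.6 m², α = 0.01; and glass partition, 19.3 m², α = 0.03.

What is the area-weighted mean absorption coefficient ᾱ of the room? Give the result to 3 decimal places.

S = Σ Sᵢ = 73.1 + 14.8 + 18.6 + 85.6 + 85.6 + 19.3 = 297.0 m².
Weighted sum Σ Sα = 94.618.
ᾱ = 94.618 / 297.0 = 0.319.

0.319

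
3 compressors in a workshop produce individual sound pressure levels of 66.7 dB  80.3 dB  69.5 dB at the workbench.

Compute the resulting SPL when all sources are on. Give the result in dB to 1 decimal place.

80.8 dB

Converting to relative power and adding: 10^(66.7/10) + 10^(80.3/10) + 10^(69.5/10) = 1.207e+08.
Back to dB: 10·log₁₀ Σ = 80.8 dB.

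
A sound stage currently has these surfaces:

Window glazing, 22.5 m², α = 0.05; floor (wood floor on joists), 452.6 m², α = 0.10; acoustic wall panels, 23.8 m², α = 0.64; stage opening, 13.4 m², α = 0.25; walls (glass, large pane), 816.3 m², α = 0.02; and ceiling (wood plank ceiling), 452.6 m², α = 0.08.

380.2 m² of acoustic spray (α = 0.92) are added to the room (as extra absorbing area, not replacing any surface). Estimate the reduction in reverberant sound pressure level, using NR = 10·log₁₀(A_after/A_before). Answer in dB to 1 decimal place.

Total absorption A_before = 22.5×0.05 + 452.6×0.10 + 23.8×0.64 + 13.4×0.25 + 816.3×0.02 + 452.6×0.08
  = 1.125 + 45.260 + 15.232 + 3.350 + 16.326 + 36.208 = 117.501 m² sabins.
Treatment contributes 380.2·0.92 = 349.784 sabins.
A_after = 117.501 + 349.784 = 467.285 sabins.
Reduction = 10 log₁₀(A_after/A_before) = 10 log₁₀(3.9769) = 6.0 dB.

6.0 dB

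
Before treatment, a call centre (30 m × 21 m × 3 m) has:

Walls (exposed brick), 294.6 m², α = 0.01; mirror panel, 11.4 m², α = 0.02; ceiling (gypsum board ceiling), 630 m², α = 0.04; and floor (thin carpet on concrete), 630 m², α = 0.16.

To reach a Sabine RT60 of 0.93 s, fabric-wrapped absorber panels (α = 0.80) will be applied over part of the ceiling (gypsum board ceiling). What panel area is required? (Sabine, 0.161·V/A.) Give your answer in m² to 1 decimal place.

260.6

Summing Sᵢαᵢ: 2.946 + 0.228 + 25.200 + 100.800 → A₁ = 129.174 sabins.
Required A₂ = 0.161·1890/0.93 = 327.194 sabins.
ΔA needed = 327.194 − 129.174 = 198.020 sabins.
Net gain per m²: Δα = 0.80 − 0.04 = 0.76.
Panel area = 198.020 / 0.76 = 260.6 m².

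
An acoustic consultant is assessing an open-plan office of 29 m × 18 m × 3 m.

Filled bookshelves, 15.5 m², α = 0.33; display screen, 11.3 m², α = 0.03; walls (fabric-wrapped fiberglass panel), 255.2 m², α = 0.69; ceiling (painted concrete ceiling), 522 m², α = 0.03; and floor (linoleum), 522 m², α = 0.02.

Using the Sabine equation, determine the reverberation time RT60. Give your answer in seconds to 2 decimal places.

Equivalent absorption area: A = 15.5*0.33 + 11.3*0.03 + 255.2*0.69 + 522*0.03 + 522*0.02 = 207.642 m².
V = 29·18·3 = 1566 m³.
Sabine: RT60 = 0.161 × 1566 / 207.642 = 1.21 s.

1.21 s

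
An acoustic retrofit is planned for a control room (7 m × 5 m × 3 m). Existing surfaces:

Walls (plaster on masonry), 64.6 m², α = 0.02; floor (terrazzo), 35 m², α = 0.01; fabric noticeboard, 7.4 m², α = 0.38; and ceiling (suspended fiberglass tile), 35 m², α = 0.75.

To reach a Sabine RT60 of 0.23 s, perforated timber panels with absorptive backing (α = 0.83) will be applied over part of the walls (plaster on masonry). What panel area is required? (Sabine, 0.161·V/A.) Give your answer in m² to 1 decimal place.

Summing Sᵢαᵢ: 1.292 + 0.350 + 2.812 + 26.250 → A₁ = 30.704 sabins.
Required A₂ = 0.161·105/0.23 = 73.500 sabins.
Absorption to add: 73.500 − 30.704 = 42.796 sabins.
Each m² of panel replacing the walls (plaster on masonry) adds (0.83 − 0.02) = 0.81 sabins.
Panel area = 42.796 / 0.81 = 52.8 m².

52.8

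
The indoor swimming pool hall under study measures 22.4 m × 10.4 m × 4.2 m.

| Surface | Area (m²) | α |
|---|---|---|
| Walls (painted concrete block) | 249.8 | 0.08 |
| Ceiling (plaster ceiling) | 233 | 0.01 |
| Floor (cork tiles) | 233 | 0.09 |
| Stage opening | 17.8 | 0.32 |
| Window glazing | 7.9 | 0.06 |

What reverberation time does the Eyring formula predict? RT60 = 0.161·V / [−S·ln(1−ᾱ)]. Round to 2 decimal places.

S = Σ Sᵢ = 741.5 m².
Σ(Sᵢαᵢ) = 249.8·0.08 + 233·0.01 + 233·0.09 + 17.8·0.32 + 7.9·0.06 = 49.454.
Mean coefficient ᾱ = A/S = 0.0667.
Eyring denominator: −S ln(1−ᾱ) = 51.185.
V = 22.4 × 10.4 × 4.2 = 978.432 m³.
RT60 = 0.161 × 978.432 / 51.185 = 3.08 s.

3.08 seconds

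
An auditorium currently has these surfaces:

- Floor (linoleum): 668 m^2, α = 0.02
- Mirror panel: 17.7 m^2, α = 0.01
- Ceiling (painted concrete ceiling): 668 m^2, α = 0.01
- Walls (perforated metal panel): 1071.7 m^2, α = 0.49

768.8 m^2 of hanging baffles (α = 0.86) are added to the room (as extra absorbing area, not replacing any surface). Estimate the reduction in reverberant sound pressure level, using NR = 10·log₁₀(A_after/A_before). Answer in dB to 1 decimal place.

Total absorption A_before = 668×0.02 + 17.7×0.01 + 668×0.01 + 1071.7×0.49
  = 13.360 + 0.177 + 6.680 + 525.133 = 545.350 m^2 sabins.
Treatment contributes 768.8·0.86 = 661.168 sabins.
A_after = 545.350 + 661.168 = 1206.518 sabins.
NR = 10·log₁₀(1206.518/545.350) = 3.4 dB.

3.4 dB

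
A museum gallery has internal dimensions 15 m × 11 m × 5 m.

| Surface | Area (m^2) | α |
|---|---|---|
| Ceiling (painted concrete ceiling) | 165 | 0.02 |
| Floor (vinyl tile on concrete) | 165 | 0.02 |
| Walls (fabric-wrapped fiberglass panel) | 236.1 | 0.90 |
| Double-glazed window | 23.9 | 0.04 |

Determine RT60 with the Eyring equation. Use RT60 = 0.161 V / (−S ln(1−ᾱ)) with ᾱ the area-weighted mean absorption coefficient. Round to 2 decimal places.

0.48 s

Total surface area S = 165 + 165 + 236.1 + 23.9 = 590.0 m^2.
Absorption A = 165·0.02 + 165·0.02 + 236.1·0.90 + 23.9·0.04 = 220.046 sabins.
ᾱ = 220.046 / 590.0 = 0.3730.
Eyring denominator: −S ln(1−ᾱ) = 275.417.
V = 15 × 11 × 5 = 825 m³.
RT60 = 0.161 × 825 / 275.417 = 0.48 s.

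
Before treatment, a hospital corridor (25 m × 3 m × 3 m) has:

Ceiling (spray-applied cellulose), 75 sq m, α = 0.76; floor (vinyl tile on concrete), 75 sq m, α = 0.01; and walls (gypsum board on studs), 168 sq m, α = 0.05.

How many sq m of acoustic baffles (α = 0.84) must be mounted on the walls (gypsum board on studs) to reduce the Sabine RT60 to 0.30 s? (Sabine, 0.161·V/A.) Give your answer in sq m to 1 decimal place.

A₁ = Σ Sᵢαᵢ = 75×0.76 + 75×0.01 + 168×0.05 = 66.150 sabins.
V = 225 m³. Target absorption A₂ = 0.161 × 225 / 0.30 = 120.750 sabins.
Absorption to add: 120.750 − 66.150 = 54.600 sabins.
Net gain per sq m: Δα = 0.84 − 0.05 = 0.79.
Area = ΔA/Δα = 54.600/0.79 = 69.1 sq m.

69.1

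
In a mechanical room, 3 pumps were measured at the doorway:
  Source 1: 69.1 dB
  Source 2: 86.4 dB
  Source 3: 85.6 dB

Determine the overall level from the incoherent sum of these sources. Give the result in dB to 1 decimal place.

89.1 dB

Converting to relative power and adding: 10^(69.1/10) + 10^(86.4/10) + 10^(85.6/10) = 8.077e+08.
Back to dB: 10·log₁₀ Σ = 89.1 dB.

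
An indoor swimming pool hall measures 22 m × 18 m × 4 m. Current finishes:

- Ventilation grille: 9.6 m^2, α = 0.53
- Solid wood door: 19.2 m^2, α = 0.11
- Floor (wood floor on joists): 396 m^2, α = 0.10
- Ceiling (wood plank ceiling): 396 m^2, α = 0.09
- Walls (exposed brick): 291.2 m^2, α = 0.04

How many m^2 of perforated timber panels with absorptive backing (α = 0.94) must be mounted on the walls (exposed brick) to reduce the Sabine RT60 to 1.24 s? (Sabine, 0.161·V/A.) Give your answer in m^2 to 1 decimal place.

124.0

Total absorption A₁ = 9.6*0.53 + 19.2*0.11 + 396*0.10 + 396*0.09 + 291.2*0.04
  = 5.088 + 2.112 + 39.600 + 35.640 + 11.648 = 94.088 m^2 sabins.
V = 1584 m³. Target absorption A₂ = 0.161 × 1584 / 1.24 = 205.665 sabins.
ΔA needed = 205.665 − 94.088 = 111.577 sabins.
Each m^2 of panel replacing the walls (exposed brick) adds (0.94 − 0.04) = 0.90 sabins.
Area = ΔA/Δα = 111.577/0.90 = 124.0 m^2.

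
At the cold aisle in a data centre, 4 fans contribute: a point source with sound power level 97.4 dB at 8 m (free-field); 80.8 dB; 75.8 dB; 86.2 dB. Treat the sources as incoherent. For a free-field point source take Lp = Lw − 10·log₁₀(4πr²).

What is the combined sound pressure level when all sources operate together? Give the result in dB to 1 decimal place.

87.6 dB

Source at 8 m: Lp = 97.4 − 10·log₁₀(4π·8²) = 97.4 − 10·log₁₀(804.248) = 68.3 dB.
Σ 10^(Lᵢ/10) = 5.819e+08.
Back to dB: 10·log₁₀ Σ = 87.6 dB.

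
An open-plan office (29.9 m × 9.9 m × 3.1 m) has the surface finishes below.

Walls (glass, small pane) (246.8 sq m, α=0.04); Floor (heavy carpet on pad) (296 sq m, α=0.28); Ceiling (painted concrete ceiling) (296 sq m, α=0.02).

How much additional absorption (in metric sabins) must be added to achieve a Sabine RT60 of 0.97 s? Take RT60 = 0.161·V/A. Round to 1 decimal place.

Total absorption A₁ = 246.8·0.04 + 296·0.28 + 296·0.02
  = 9.872 + 82.880 + 5.920 = 98.672 sq m sabins.
For T = 0.97 s, need A₂ = 0.161·V/T = 0.161·917.631/0.97 = 152.308 sabins.
Shortfall: 152.308 − 98.672 = 53.6 sabins.

53.6 sabins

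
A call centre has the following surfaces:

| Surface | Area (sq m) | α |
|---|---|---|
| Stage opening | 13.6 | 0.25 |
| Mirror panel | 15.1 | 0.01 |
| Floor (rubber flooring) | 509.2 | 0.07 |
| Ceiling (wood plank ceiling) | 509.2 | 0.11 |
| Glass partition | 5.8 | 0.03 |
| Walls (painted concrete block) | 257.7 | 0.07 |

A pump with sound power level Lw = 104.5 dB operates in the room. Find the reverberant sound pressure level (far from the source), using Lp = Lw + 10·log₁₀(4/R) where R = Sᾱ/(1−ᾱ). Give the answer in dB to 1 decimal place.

A = 113.420 sabins; S = 1310.6 sq m.
ᾱ = 0.0865, so room constant R = A/(1−ᾱ) = 124.160 sq m.
Lp = 104.5 + 10·log₁₀(4/124.160) = 104.5 + (-14.92) = 89.6 dB.

89.6 dB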